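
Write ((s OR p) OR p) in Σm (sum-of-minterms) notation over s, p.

Σm(1, 2, 3) = (NOT s AND p) OR (s AND NOT p) OR (s AND p)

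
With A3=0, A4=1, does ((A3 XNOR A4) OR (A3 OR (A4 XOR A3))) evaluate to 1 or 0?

Substituting: ((0 XNOR 1) OR (0 OR (1 XOR 0)))
= 1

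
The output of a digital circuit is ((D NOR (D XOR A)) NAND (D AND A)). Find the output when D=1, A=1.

Substituting: ((1 NOR (1 XOR 1)) NAND (1 AND 1))
= 1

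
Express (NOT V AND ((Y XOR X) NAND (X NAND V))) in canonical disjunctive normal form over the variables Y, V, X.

(NOT Y AND NOT V AND NOT X) OR (Y AND NOT V AND X)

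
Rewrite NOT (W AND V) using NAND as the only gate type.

(((W NAND V) NAND (W NAND V)) NAND ((W NAND V) NAND (W NAND V)))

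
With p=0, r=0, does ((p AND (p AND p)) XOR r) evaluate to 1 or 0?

Substituting: ((0 AND (0 AND 0)) XOR 0)
= 0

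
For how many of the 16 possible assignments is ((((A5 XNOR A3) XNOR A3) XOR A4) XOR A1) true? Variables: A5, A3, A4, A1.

Satisfying assignments: (0,0,0,1), (0,0,1,0), (0,1,0,1), (0,1,1,0), (1,0,0,0), (1,0,1,1), (1,1,0,0), (1,1,1,1)
Count: 8 out of 16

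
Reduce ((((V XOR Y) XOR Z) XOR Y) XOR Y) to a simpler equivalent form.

By XOR self-cancellation ((E XOR v) XOR v = E):
= ((V XOR Y) XOR Z)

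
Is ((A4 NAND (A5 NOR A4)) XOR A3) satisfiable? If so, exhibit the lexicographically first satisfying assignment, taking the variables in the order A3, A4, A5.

A3=0, A4=0, A5=0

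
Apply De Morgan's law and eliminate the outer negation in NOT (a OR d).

NOT a AND NOT d
De Morgan's: NOT(OR of terms) = AND of negations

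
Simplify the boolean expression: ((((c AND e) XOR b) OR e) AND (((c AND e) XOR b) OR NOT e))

By distribution ((E OR v) AND (E OR NOT v) = E):
= ((c AND e) XOR b)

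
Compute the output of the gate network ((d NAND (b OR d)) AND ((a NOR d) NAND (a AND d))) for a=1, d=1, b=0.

Substituting: ((1 NAND (0 OR 1)) AND ((1 NOR 1) NAND (1 AND 1)))
= 0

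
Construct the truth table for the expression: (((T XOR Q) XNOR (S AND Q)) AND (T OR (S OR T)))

T | Q | S | Output
------------------
0 | 0 | 0 | 0
0 | 0 | 1 | 1
0 | 1 | 0 | 0
0 | 1 | 1 | 1
1 | 0 | 0 | 0
1 | 0 | 1 | 0
1 | 1 | 0 | 1
1 | 1 | 1 | 0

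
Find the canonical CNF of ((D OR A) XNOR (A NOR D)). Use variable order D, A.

(D OR A) AND (D OR NOT A) AND (NOT D OR A) AND (NOT D OR NOT A)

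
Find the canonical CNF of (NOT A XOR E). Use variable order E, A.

(E OR NOT A) AND (NOT E OR A)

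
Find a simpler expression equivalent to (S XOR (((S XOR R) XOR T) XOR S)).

By XOR self-cancellation ((E XOR v) XOR v = E):
= ((S XOR R) XOR T)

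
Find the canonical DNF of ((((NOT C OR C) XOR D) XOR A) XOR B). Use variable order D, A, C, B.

(NOT D AND NOT A AND NOT C AND NOT B) OR (NOT D AND NOT A AND C AND NOT B) OR (NOT D AND A AND NOT C AND B) OR (NOT D AND A AND C AND B) OR (D AND NOT A AND NOT C AND B) OR (D AND NOT A AND C AND B) OR (D AND A AND NOT C AND NOT B) OR (D AND A AND C AND NOT B)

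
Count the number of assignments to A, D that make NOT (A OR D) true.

Satisfying assignments: (0,0)
Count: 1 out of 4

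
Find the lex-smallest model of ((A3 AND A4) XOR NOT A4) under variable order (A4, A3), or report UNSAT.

A4=0, A3=0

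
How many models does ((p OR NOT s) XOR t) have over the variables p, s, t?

Satisfying assignments: (0,0,0), (0,1,1), (1,0,0), (1,1,0)
Count: 4 out of 8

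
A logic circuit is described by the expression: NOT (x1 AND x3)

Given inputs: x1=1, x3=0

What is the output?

Substituting: NOT (1 AND 0)
= 1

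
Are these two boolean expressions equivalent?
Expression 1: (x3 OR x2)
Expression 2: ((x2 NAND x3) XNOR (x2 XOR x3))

Yes, they are equivalent — the two output columns agree on all 4 assignments:
x3 | x2 | Expression 1 | Expression 2
-------------------------------------
0 | 0 | 0 | 0
0 | 1 | 1 | 1
1 | 0 | 1 | 1
1 | 1 | 1 | 1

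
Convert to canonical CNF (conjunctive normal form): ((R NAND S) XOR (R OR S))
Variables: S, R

(S OR NOT R) AND (NOT S OR R)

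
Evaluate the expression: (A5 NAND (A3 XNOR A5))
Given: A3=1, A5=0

Substituting: (0 NAND (1 XNOR 0))
= 1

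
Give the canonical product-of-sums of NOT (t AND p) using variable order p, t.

ΠM(3) = (NOT p OR NOT t)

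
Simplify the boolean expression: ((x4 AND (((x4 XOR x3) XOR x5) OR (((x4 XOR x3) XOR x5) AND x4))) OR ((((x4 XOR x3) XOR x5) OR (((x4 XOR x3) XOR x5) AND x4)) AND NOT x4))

By distribution ((E AND v) OR (E AND NOT v) = E) then absorption (E OR (E AND v) = E):
= ((x4 XOR x3) XOR x5)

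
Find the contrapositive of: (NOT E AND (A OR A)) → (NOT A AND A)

Contrapositive: NOT (NOT A AND A) → NOT (NOT E AND (A OR A))
Note: A statement and its contrapositive are logically equivalent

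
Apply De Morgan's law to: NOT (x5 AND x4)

NOT x5 OR NOT x4
De Morgan's: NOT(AND of terms) = OR of negations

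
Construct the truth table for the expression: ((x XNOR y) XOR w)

x | w | y | Output
------------------
0 | 0 | 0 | 1
0 | 0 | 1 | 0
0 | 1 | 0 | 0
0 | 1 | 1 | 1
1 | 0 | 0 | 0
1 | 0 | 1 | 1
1 | 1 | 0 | 1
1 | 1 | 1 | 0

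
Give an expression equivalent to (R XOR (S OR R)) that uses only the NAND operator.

((R NAND (R NAND ((S NAND S) NAND (R NAND R)))) NAND (((S NAND S) NAND (R NAND R)) NAND (R NAND ((S NAND S) NAND (R NAND R)))))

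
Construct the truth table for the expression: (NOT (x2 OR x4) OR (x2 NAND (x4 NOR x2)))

x2 | x4 | Output
----------------
0 | 0 | 1
0 | 1 | 1
1 | 0 | 1
1 | 1 | 1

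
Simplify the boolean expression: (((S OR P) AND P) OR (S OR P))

By absorption (E OR (E AND v) = E):
= (S OR P)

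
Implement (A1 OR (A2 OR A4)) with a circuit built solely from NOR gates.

((A1 NOR ((A2 NOR A4) NOR (A2 NOR A4))) NOR (A1 NOR ((A2 NOR A4) NOR (A2 NOR A4))))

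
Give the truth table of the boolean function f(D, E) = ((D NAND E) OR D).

D | E | Output
--------------
0 | 0 | 1
0 | 1 | 1
1 | 0 | 1
1 | 1 | 1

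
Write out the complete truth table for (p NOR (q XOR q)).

q | p | Output
--------------
0 | 0 | 1
0 | 1 | 0
1 | 0 | 1
1 | 1 | 0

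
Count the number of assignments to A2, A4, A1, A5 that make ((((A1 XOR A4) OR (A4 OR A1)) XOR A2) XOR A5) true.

Satisfying assignments: (0,0,0,1), (0,0,1,0), (0,1,0,0), (0,1,1,0), (1,0,0,0), (1,0,1,1), (1,1,0,1), (1,1,1,1)
Count: 8 out of 16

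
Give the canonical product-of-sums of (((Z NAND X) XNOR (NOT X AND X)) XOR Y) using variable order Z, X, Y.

ΠM(0, 2, 4, 7) = (Z OR X OR Y) AND (Z OR NOT X OR Y) AND (NOT Z OR X OR Y) AND (NOT Z OR NOT X OR NOT Y)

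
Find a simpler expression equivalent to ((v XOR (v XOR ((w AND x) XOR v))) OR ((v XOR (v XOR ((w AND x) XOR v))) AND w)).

By absorption (E OR (E AND v) = E) then XOR self-cancellation ((E XOR v) XOR v = E):
= ((w AND x) XOR v)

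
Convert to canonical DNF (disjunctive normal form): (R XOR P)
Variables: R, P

(NOT R AND P) OR (R AND NOT P)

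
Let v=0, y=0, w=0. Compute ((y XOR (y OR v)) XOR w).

Substituting: ((0 XOR (0 OR 0)) XOR 0)
= 0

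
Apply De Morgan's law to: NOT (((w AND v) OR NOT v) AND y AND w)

NOT ((w AND v) OR NOT v) OR NOT y OR NOT w
De Morgan's: NOT(AND of terms) = OR of negations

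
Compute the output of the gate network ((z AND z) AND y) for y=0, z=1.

Substituting: ((1 AND 1) AND 0)
= 0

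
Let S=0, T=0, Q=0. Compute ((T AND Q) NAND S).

Substituting: ((0 AND 0) NAND 0)
= 1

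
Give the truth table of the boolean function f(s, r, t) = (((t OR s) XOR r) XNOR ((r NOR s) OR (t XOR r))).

s | r | t | Output
------------------
0 | 0 | 0 | 0
0 | 0 | 1 | 1
0 | 1 | 0 | 1
0 | 1 | 1 | 1
1 | 0 | 0 | 0
1 | 0 | 1 | 1
1 | 1 | 0 | 0
1 | 1 | 1 | 1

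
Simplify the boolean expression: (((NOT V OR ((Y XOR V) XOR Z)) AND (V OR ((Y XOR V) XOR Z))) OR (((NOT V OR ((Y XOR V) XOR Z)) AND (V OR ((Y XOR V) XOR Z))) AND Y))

By absorption (E OR (E AND v) = E) then distribution ((E OR v) AND (E OR NOT v) = E):
= ((Y XOR V) XOR Z)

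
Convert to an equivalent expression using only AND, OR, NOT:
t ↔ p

(t AND p) OR (NOT t AND NOT p)
(Biconditional = both true or both false)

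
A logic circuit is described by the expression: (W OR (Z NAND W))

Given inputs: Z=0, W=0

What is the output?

Substituting: (0 OR (0 NAND 0))
= 1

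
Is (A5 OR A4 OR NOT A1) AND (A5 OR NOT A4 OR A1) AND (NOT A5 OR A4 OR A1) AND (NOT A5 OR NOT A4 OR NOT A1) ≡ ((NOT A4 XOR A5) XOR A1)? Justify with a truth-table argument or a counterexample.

Yes, they are equivalent — the two output columns agree on all 8 assignments:
A5 | A4 | A1 | Expression 1 | Expression 2
------------------------------------------
0 | 0 | 0 | 1 | 1
0 | 0 | 1 | 0 | 0
0 | 1 | 0 | 0 | 0
0 | 1 | 1 | 1 | 1
1 | 0 | 0 | 0 | 0
1 | 0 | 1 | 1 | 1
1 | 1 | 0 | 1 | 1
1 | 1 | 1 | 0 | 0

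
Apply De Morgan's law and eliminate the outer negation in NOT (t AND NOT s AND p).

NOT t OR s OR NOT p
De Morgan's: NOT(AND of terms) = OR of negations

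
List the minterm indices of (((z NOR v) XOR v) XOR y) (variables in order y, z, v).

Σm(0, 1, 3, 6) = (NOT y AND NOT z AND NOT v) OR (NOT y AND NOT z AND v) OR (NOT y AND z AND v) OR (y AND z AND NOT v)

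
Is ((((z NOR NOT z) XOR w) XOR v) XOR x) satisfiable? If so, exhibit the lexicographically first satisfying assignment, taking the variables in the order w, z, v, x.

w=0, z=0, v=0, x=1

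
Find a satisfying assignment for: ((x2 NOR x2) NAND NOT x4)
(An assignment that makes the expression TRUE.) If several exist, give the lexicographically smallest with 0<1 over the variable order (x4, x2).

x4=0, x2=1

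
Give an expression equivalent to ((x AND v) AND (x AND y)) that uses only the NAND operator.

((((x NAND v) NAND (x NAND v)) NAND ((x NAND y) NAND (x NAND y))) NAND (((x NAND v) NAND (x NAND v)) NAND ((x NAND y) NAND (x NAND y))))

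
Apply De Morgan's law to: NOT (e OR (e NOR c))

NOT e AND NOT (e NOR c)
De Morgan's: NOT(OR of terms) = AND of negations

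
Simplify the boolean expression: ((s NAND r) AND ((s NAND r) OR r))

By absorption (E AND (E OR v) = E):
= (s NAND r)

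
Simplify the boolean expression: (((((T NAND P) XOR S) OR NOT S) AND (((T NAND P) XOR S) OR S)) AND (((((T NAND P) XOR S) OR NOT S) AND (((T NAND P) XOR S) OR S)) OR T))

By absorption (E AND (E OR v) = E) then distribution ((E OR v) AND (E OR NOT v) = E):
= ((T NAND P) XOR S)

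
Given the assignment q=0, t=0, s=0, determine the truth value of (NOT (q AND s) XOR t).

Substituting: (NOT (0 AND 0) XOR 0)
= 1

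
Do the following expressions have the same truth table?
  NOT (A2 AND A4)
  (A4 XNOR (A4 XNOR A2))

No. Counterexample: with A2=0, A4=0, Expression 1 = 1 but Expression 2 = 0.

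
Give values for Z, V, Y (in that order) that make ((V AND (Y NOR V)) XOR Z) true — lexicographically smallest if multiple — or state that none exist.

Z=1, V=0, Y=0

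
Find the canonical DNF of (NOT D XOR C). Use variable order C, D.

(NOT C AND NOT D) OR (C AND D)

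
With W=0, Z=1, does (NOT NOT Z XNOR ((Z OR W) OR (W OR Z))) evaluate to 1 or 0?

Substituting: (NOT NOT 1 XNOR ((1 OR 0) OR (0 OR 1)))
= 1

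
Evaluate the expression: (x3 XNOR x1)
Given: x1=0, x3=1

Substituting: (1 XNOR 0)
= 0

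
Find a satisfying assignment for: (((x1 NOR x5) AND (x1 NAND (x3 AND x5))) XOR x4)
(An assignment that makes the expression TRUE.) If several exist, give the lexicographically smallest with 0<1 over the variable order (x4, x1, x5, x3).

x4=0, x1=0, x5=0, x3=0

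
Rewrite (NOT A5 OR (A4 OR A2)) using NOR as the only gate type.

(((A5 NOR A5) NOR ((A4 NOR A2) NOR (A4 NOR A2))) NOR ((A5 NOR A5) NOR ((A4 NOR A2) NOR (A4 NOR A2))))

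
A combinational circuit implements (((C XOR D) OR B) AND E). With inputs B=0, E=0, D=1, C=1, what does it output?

Substituting: (((1 XOR 1) OR 0) AND 0)
= 0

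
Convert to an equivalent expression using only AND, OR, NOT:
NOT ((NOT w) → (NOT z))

(NOT w) AND z
(Negated implication: NOT(A → B) = A AND NOT B)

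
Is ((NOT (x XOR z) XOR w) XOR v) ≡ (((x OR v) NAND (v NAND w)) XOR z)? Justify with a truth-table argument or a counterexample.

No. Counterexample: with x=0, w=1, v=0, z=0, Expression 1 = 0 but Expression 2 = 1.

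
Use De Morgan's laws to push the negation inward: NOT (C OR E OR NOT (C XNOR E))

NOT C AND NOT E AND (C XNOR E)
De Morgan's: NOT(OR of terms) = AND of negations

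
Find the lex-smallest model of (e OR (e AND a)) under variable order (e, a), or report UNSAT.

e=1, a=0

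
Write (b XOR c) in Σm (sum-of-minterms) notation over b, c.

Σm(1, 2) = (NOT b AND c) OR (b AND NOT c)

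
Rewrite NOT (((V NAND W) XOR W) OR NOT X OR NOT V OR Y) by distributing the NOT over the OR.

NOT ((V NAND W) XOR W) AND X AND V AND NOT Y
De Morgan's: NOT(OR of terms) = AND of negations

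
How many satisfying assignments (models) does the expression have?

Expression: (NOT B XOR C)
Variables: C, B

Satisfying assignments: (0,0), (1,1)
Count: 2 out of 4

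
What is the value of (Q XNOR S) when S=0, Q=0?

Substituting: (0 XNOR 0)
= 1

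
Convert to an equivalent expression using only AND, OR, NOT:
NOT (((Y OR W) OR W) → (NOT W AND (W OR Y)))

((Y OR W) OR W) AND NOT (NOT W AND (W OR Y))
(Negated implication: NOT(A → B) = A AND NOT B)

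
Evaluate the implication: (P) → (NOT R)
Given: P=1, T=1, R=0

Antecedent (P) = 1; consequent (NOT R) = 1.
1 → 1 = 1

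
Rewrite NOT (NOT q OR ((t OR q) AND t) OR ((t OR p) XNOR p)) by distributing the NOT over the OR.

q AND NOT ((t OR q) AND t) AND NOT ((t OR p) XNOR p)
De Morgan's: NOT(OR of terms) = AND of negations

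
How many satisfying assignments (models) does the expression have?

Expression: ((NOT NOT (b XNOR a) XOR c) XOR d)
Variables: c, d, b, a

Satisfying assignments: (0,0,0,0), (0,0,1,1), (0,1,0,1), (0,1,1,0), (1,0,0,1), (1,0,1,0), (1,1,0,0), (1,1,1,1)
Count: 8 out of 16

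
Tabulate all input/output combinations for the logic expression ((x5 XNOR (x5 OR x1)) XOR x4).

x1 | x5 | x4 | Output
---------------------
0 | 0 | 0 | 1
0 | 0 | 1 | 0
0 | 1 | 0 | 1
0 | 1 | 1 | 0
1 | 0 | 0 | 0
1 | 0 | 1 | 1
1 | 1 | 0 | 1
1 | 1 | 1 | 0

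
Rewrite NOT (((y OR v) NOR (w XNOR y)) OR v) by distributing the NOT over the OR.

NOT ((y OR v) NOR (w XNOR y)) AND NOT v
De Morgan's: NOT(OR of terms) = AND of negations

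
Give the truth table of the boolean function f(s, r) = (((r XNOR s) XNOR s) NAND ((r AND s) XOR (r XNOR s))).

s | r | Output
--------------
0 | 0 | 1
0 | 1 | 1
1 | 0 | 1
1 | 1 | 1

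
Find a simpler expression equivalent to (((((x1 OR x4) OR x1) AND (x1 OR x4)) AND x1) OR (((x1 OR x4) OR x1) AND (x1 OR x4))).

By absorption (E OR (E AND v) = E) then absorption (E AND (E OR v) = E):
= (x1 OR x4)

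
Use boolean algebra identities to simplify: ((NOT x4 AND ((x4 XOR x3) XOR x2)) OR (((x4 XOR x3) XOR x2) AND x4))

By distribution ((E AND v) OR (E AND NOT v) = E):
= ((x4 XOR x3) XOR x2)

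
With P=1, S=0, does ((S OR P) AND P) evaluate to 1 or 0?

Substituting: ((0 OR 1) AND 1)
= 1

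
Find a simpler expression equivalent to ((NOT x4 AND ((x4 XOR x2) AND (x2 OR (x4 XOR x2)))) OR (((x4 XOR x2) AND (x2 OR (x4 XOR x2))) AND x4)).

By distribution ((E AND v) OR (E AND NOT v) = E) then absorption (E AND (E OR v) = E):
= (x4 XOR x2)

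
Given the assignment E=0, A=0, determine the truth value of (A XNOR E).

Substituting: (0 XNOR 0)
= 1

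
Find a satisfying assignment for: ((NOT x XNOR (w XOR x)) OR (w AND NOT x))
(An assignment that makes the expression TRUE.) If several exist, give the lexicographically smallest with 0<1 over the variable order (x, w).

x=0, w=1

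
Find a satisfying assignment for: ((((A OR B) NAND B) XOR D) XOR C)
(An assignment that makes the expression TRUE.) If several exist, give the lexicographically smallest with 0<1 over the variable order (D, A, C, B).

D=0, A=0, C=0, B=0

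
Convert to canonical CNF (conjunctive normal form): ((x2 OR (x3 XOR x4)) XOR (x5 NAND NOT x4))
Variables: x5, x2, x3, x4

(x5 OR x2 OR x3 OR NOT x4) AND (x5 OR x2 OR NOT x3 OR x4) AND (x5 OR NOT x2 OR x3 OR x4) AND (x5 OR NOT x2 OR x3 OR NOT x4) AND (x5 OR NOT x2 OR NOT x3 OR x4) AND (x5 OR NOT x2 OR NOT x3 OR NOT x4) AND (NOT x5 OR x2 OR x3 OR x4) AND (NOT x5 OR x2 OR x3 OR NOT x4) AND (NOT x5 OR NOT x2 OR x3 OR NOT x4) AND (NOT x5 OR NOT x2 OR NOT x3 OR NOT x4)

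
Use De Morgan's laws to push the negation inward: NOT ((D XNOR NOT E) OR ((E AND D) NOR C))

NOT (D XNOR NOT E) AND NOT ((E AND D) NOR C)
De Morgan's: NOT(OR of terms) = AND of negations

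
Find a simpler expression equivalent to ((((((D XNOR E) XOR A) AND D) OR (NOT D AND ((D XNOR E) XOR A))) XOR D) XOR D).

By XOR self-cancellation ((E XOR v) XOR v = E) then distribution ((E AND v) OR (E AND NOT v) = E):
= ((D XNOR E) XOR A)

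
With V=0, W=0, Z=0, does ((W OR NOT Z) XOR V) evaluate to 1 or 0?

Substituting: ((0 OR NOT 0) XOR 0)
= 1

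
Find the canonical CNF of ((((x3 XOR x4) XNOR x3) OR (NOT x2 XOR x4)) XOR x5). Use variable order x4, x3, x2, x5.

(x4 OR x3 OR x2 OR NOT x5) AND (x4 OR x3 OR NOT x2 OR NOT x5) AND (x4 OR NOT x3 OR x2 OR NOT x5) AND (x4 OR NOT x3 OR NOT x2 OR NOT x5) AND (NOT x4 OR x3 OR x2 OR x5) AND (NOT x4 OR x3 OR NOT x2 OR NOT x5) AND (NOT x4 OR NOT x3 OR x2 OR x5) AND (NOT x4 OR NOT x3 OR NOT x2 OR NOT x5)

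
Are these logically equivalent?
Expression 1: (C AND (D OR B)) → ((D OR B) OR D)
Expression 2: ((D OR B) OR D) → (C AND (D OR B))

No, Converse is not equivalent to original (counterexample: D=0, C=0, B=1)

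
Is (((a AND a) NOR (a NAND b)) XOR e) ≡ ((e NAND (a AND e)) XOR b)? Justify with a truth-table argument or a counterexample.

No. Counterexample: with e=0, a=0, b=0, Expression 1 = 0 but Expression 2 = 1.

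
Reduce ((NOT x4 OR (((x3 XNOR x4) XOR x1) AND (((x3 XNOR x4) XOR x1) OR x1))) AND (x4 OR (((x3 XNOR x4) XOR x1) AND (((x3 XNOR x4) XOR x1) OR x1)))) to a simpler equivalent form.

By distribution ((E OR v) AND (E OR NOT v) = E) then absorption (E AND (E OR v) = E):
= ((x3 XNOR x4) XOR x1)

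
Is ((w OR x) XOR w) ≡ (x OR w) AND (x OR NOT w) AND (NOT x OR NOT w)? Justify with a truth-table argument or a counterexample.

Yes, they are equivalent — the two output columns agree on all 4 assignments:
x | w | Expression 1 | Expression 2
-----------------------------------
0 | 0 | 0 | 0
0 | 1 | 0 | 0
1 | 0 | 1 | 1
1 | 1 | 0 | 0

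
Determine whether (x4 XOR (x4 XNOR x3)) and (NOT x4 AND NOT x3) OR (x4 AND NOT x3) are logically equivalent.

Yes, they are equivalent — the two output columns agree on all 4 assignments:
x4 | x3 | Expression 1 | Expression 2
-------------------------------------
0 | 0 | 1 | 1
0 | 1 | 0 | 0
1 | 0 | 1 | 1
1 | 1 | 0 | 0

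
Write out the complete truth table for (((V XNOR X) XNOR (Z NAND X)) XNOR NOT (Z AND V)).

V | Z | X | Output
------------------
0 | 0 | 0 | 1
0 | 0 | 1 | 0
0 | 1 | 0 | 1
0 | 1 | 1 | 1
1 | 0 | 0 | 0
1 | 0 | 1 | 1
1 | 1 | 0 | 1
1 | 1 | 1 | 1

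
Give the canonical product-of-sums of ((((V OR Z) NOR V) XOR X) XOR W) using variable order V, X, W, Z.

ΠM(1, 2, 4, 7, 8, 9, 14, 15) = (V OR X OR W OR NOT Z) AND (V OR X OR NOT W OR Z) AND (V OR NOT X OR W OR Z) AND (V OR NOT X OR NOT W OR NOT Z) AND (NOT V OR X OR W OR Z) AND (NOT V OR X OR W OR NOT Z) AND (NOT V OR NOT X OR NOT W OR Z) AND (NOT V OR NOT X OR NOT W OR NOT Z)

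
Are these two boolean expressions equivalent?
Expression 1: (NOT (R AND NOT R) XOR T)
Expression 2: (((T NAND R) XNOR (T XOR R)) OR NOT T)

No. Counterexample: with R=0, T=1, Expression 1 = 0 but Expression 2 = 1.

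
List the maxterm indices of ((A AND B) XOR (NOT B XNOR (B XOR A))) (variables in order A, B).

ΠM(0, 1, 3) = (A OR B) AND (A OR NOT B) AND (NOT A OR NOT B)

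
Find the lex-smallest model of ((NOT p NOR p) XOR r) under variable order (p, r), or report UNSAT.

p=0, r=1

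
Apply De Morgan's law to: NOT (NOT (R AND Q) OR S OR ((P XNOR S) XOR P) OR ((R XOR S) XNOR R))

(R AND Q) AND NOT S AND NOT ((P XNOR S) XOR P) AND NOT ((R XOR S) XNOR R)
De Morgan's: NOT(OR of terms) = AND of negations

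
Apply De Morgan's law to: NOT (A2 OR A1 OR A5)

NOT A2 AND NOT A1 AND NOT A5
De Morgan's: NOT(OR of terms) = AND of negations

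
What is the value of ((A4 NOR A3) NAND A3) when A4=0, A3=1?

Substituting: ((0 NOR 1) NAND 1)
= 1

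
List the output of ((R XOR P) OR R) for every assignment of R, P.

R | P | Output
--------------
0 | 0 | 0
0 | 1 | 1
1 | 0 | 1
1 | 1 | 1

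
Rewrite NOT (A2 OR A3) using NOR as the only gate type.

(((A2 NOR A3) NOR (A2 NOR A3)) NOR ((A2 NOR A3) NOR (A2 NOR A3)))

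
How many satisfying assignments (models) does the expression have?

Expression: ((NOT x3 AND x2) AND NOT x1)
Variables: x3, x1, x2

Satisfying assignments: (0,0,1)
Count: 1 out of 8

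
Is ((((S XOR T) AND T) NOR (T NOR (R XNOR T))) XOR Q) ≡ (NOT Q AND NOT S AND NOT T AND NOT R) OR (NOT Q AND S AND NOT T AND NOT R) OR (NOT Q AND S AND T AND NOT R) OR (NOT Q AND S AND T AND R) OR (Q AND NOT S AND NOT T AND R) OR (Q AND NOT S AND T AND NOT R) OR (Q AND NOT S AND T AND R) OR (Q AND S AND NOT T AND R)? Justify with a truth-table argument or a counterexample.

Yes, they are equivalent — the two output columns agree on all 16 assignments:
Q | S | T | R | Expression 1 | Expression 2
-------------------------------------------
0 | 0 | 0 | 0 | 1 | 1
0 | 0 | 0 | 1 | 0 | 0
0 | 0 | 1 | 0 | 0 | 0
0 | 0 | 1 | 1 | 0 | 0
0 | 1 | 0 | 0 | 1 | 1
0 | 1 | 0 | 1 | 0 | 0
0 | 1 | 1 | 0 | 1 | 1
0 | 1 | 1 | 1 | 1 | 1
1 | 0 | 0 | 0 | 0 | 0
1 | 0 | 0 | 1 | 1 | 1
1 | 0 | 1 | 0 | 1 | 1
1 | 0 | 1 | 1 | 1 | 1
1 | 1 | 0 | 0 | 0 | 0
1 | 1 | 0 | 1 | 1 | 1
1 | 1 | 1 | 0 | 0 | 0
1 | 1 | 1 | 1 | 0 | 0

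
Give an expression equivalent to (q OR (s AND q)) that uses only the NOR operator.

((q NOR ((s NOR s) NOR (q NOR q))) NOR (q NOR ((s NOR s) NOR (q NOR q))))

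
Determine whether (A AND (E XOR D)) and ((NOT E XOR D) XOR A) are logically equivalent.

No. Counterexample: with D=0, A=0, E=0, Expression 1 = 0 but Expression 2 = 1.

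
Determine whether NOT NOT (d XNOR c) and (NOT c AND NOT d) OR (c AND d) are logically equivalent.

Yes, they are equivalent — the two output columns agree on all 4 assignments:
c | d | Expression 1 | Expression 2
-----------------------------------
0 | 0 | 1 | 1
0 | 1 | 0 | 0
1 | 0 | 0 | 0
1 | 1 | 1 | 1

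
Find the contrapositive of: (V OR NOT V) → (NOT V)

Contrapositive: V → NOT (V OR NOT V)
Note: A statement and its contrapositive are logically equivalent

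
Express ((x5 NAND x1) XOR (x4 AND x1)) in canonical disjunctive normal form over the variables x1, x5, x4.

(NOT x1 AND NOT x5 AND NOT x4) OR (NOT x1 AND NOT x5 AND x4) OR (NOT x1 AND x5 AND NOT x4) OR (NOT x1 AND x5 AND x4) OR (x1 AND NOT x5 AND NOT x4) OR (x1 AND x5 AND x4)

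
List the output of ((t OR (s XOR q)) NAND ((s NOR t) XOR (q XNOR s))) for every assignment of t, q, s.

t | q | s | Output
------------------
0 | 0 | 0 | 1
0 | 0 | 1 | 1
0 | 1 | 0 | 0
0 | 1 | 1 | 1
1 | 0 | 0 | 0
1 | 0 | 1 | 1
1 | 1 | 0 | 1
1 | 1 | 1 | 0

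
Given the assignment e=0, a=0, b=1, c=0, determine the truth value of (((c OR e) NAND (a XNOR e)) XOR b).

Substituting: (((0 OR 0) NAND (0 XNOR 0)) XOR 1)
= 0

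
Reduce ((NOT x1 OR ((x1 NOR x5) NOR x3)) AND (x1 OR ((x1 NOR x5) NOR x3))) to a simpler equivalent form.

By distribution ((E OR v) AND (E OR NOT v) = E):
= ((x1 NOR x5) NOR x3)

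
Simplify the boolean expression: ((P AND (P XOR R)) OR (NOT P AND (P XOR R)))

By distribution ((E AND v) OR (E AND NOT v) = E):
= (P XOR R)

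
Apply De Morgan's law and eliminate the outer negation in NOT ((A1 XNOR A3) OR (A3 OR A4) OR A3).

NOT (A1 XNOR A3) AND NOT (A3 OR A4) AND NOT A3
De Morgan's: NOT(OR of terms) = AND of negations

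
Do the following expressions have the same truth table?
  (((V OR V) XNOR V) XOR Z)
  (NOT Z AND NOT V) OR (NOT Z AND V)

Yes, they are equivalent — the two output columns agree on all 4 assignments:
Z | V | Expression 1 | Expression 2
-----------------------------------
0 | 0 | 1 | 1
0 | 1 | 1 | 1
1 | 0 | 0 | 0
1 | 1 | 0 | 0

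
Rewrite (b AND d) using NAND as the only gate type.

((b NAND d) NAND (b NAND d))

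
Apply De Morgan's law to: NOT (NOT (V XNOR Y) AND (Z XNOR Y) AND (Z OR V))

(V XNOR Y) OR NOT (Z XNOR Y) OR NOT (Z OR V)
De Morgan's: NOT(AND of terms) = OR of negations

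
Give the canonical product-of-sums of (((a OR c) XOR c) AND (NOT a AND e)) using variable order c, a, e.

ΠM(0, 1, 2, 3, 4, 5, 6, 7) = (c OR a OR e) AND (c OR a OR NOT e) AND (c OR NOT a OR e) AND (c OR NOT a OR NOT e) AND (NOT c OR a OR e) AND (NOT c OR a OR NOT e) AND (NOT c OR NOT a OR e) AND (NOT c OR NOT a OR NOT e)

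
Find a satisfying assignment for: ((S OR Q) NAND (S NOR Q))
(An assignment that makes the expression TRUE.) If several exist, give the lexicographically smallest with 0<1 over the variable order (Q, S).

Q=0, S=0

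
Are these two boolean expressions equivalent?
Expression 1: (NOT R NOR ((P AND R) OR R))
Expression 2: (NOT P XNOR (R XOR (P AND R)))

No. Counterexample: with R=0, P=1, Expression 1 = 0 but Expression 2 = 1.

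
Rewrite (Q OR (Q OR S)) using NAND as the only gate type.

((Q NAND Q) NAND (((Q NAND Q) NAND (S NAND S)) NAND ((Q NAND Q) NAND (S NAND S))))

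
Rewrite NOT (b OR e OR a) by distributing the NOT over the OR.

NOT b AND NOT e AND NOT a
De Morgan's: NOT(OR of terms) = AND of negations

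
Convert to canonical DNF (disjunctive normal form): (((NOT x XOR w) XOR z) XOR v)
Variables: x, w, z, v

(NOT x AND NOT w AND NOT z AND NOT v) OR (NOT x AND NOT w AND z AND v) OR (NOT x AND w AND NOT z AND v) OR (NOT x AND w AND z AND NOT v) OR (x AND NOT w AND NOT z AND v) OR (x AND NOT w AND z AND NOT v) OR (x AND w AND NOT z AND NOT v) OR (x AND w AND z AND v)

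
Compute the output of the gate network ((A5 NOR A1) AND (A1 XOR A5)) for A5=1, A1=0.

Substituting: ((1 NOR 0) AND (0 XOR 1))
= 0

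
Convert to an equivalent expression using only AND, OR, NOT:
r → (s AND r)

NOT r OR (s AND r)
(Implication elimination: A → B = NOT A OR B)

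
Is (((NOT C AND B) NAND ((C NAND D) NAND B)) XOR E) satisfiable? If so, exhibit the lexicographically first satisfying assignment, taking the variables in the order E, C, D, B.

E=0, C=0, D=0, B=0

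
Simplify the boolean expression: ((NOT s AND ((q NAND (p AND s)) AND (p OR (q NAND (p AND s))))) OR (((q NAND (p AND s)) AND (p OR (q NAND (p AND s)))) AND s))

By distribution ((E AND v) OR (E AND NOT v) = E) then absorption (E AND (E OR v) = E):
= (q NAND (p AND s))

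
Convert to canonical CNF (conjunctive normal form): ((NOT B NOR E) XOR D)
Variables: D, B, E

(D OR B OR E) AND (D OR B OR NOT E) AND (D OR NOT B OR NOT E) AND (NOT D OR NOT B OR E)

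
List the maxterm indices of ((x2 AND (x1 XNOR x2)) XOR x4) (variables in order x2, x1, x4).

ΠM(0, 2, 4, 7) = (x2 OR x1 OR x4) AND (x2 OR NOT x1 OR x4) AND (NOT x2 OR x1 OR x4) AND (NOT x2 OR NOT x1 OR NOT x4)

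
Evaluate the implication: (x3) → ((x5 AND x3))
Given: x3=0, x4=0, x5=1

Antecedent (x3) = 0; consequent ((x5 AND x3)) = 0.
0 → 0 = 1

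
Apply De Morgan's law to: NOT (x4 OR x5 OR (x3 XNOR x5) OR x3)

NOT x4 AND NOT x5 AND NOT (x3 XNOR x5) AND NOT x3
De Morgan's: NOT(OR of terms) = AND of negations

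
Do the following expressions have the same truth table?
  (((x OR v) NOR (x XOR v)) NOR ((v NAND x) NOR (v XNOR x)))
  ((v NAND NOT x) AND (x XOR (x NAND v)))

No. Counterexample: with x=0, v=0, Expression 1 = 0 but Expression 2 = 1.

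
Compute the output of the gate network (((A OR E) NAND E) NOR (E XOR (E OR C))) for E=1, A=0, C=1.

Substituting: (((0 OR 1) NAND 1) NOR (1 XOR (1 OR 1)))
= 1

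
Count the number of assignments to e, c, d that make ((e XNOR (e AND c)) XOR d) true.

Satisfying assignments: (0,0,0), (0,1,0), (1,0,1), (1,1,0)
Count: 4 out of 8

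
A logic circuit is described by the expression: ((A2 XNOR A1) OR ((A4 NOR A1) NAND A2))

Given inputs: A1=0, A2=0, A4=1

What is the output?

Substituting: ((0 XNOR 0) OR ((1 NOR 0) NAND 0))
= 1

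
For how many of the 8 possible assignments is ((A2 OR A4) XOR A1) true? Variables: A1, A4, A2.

Satisfying assignments: (0,0,1), (0,1,0), (0,1,1), (1,0,0)
Count: 4 out of 8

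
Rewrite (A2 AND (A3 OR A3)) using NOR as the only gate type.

((A2 NOR A2) NOR (((A3 NOR A3) NOR (A3 NOR A3)) NOR ((A3 NOR A3) NOR (A3 NOR A3))))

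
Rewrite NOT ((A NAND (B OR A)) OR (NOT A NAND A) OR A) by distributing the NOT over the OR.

NOT (A NAND (B OR A)) AND NOT (NOT A NAND A) AND NOT A
De Morgan's: NOT(OR of terms) = AND of negations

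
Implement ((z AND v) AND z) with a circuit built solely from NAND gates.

((((z NAND v) NAND (z NAND v)) NAND z) NAND (((z NAND v) NAND (z NAND v)) NAND z))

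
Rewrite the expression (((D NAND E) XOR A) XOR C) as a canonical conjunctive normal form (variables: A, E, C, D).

(A OR E OR NOT C OR D) AND (A OR E OR NOT C OR NOT D) AND (A OR NOT E OR C OR NOT D) AND (A OR NOT E OR NOT C OR D) AND (NOT A OR E OR C OR D) AND (NOT A OR E OR C OR NOT D) AND (NOT A OR NOT E OR C OR D) AND (NOT A OR NOT E OR NOT C OR NOT D)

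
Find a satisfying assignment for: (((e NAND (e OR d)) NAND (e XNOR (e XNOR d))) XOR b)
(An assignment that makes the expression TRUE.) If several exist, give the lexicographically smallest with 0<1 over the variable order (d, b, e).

d=0, b=0, e=0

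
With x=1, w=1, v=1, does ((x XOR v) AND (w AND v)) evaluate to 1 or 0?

Substituting: ((1 XOR 1) AND (1 AND 1))
= 0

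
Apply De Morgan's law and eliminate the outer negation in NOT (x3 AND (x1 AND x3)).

NOT x3 OR NOT (x1 AND x3)
De Morgan's: NOT(AND of terms) = OR of negations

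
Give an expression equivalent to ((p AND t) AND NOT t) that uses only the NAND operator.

((((p NAND t) NAND (p NAND t)) NAND (t NAND t)) NAND (((p NAND t) NAND (p NAND t)) NAND (t NAND t)))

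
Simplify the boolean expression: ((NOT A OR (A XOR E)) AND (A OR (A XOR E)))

By distribution ((E OR v) AND (E OR NOT v) = E):
= (A XOR E)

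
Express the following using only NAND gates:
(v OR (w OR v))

((v NAND v) NAND (((w NAND w) NAND (v NAND v)) NAND ((w NAND w) NAND (v NAND v))))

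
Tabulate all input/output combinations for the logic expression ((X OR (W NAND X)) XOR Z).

Z | W | X | Output
------------------
0 | 0 | 0 | 1
0 | 0 | 1 | 1
0 | 1 | 0 | 1
0 | 1 | 1 | 1
1 | 0 | 0 | 0
1 | 0 | 1 | 0
1 | 1 | 0 | 0
1 | 1 | 1 | 0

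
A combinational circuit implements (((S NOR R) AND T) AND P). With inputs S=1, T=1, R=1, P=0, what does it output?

Substituting: (((1 NOR 1) AND 1) AND 0)
= 0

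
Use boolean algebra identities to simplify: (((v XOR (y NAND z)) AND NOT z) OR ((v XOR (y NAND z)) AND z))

By distribution ((E AND v) OR (E AND NOT v) = E):
= (v XOR (y NAND z))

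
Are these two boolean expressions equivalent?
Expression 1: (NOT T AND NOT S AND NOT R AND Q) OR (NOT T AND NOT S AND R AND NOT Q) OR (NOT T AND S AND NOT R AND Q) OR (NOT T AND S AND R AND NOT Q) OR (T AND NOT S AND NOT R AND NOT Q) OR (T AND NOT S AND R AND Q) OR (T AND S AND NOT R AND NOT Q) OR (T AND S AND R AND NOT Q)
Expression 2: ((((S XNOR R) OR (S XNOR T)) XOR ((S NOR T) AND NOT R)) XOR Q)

Yes, they are equivalent — the two output columns agree on all 16 assignments:
T | S | R | Q | Expression 1 | Expression 2
-------------------------------------------
0 | 0 | 0 | 0 | 0 | 0
0 | 0 | 0 | 1 | 1 | 1
0 | 0 | 1 | 0 | 1 | 1
0 | 0 | 1 | 1 | 0 | 0
0 | 1 | 0 | 0 | 0 | 0
0 | 1 | 0 | 1 | 1 | 1
0 | 1 | 1 | 0 | 1 | 1
0 | 1 | 1 | 1 | 0 | 0
1 | 0 | 0 | 0 | 1 | 1
1 | 0 | 0 | 1 | 0 | 0
1 | 0 | 1 | 0 | 0 | 0
1 | 0 | 1 | 1 | 1 | 1
1 | 1 | 0 | 0 | 1 | 1
1 | 1 | 0 | 1 | 0 | 0
1 | 1 | 1 | 0 | 1 | 1
1 | 1 | 1 | 1 | 0 | 0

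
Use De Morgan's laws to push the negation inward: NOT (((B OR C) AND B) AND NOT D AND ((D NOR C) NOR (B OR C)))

NOT ((B OR C) AND B) OR D OR NOT ((D NOR C) NOR (B OR C))
De Morgan's: NOT(AND of terms) = OR of negations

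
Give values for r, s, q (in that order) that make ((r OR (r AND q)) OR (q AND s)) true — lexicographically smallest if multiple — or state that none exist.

r=0, s=1, q=1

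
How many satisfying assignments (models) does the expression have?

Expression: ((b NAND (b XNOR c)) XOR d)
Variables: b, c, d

Satisfying assignments: (0,0,0), (0,1,0), (1,0,0), (1,1,1)
Count: 4 out of 8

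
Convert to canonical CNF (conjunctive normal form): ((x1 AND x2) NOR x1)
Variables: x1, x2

(NOT x1 OR x2) AND (NOT x1 OR NOT x2)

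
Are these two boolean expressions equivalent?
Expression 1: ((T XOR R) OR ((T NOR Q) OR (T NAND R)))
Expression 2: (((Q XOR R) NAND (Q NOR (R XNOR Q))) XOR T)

No. Counterexample: with Q=0, R=0, T=1, Expression 1 = 1 but Expression 2 = 0.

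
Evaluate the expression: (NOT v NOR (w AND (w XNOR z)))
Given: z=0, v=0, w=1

Substituting: (NOT 0 NOR (1 AND (1 XNOR 0)))
= 0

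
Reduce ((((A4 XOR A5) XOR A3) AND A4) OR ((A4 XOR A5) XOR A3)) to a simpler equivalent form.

By absorption (E OR (E AND v) = E):
= ((A4 XOR A5) XOR A3)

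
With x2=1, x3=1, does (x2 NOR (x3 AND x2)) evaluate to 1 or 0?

Substituting: (1 NOR (1 AND 1))
= 0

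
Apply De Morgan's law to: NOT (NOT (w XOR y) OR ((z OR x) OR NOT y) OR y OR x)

(w XOR y) AND NOT ((z OR x) OR NOT y) AND NOT y AND NOT x
De Morgan's: NOT(OR of terms) = AND of negations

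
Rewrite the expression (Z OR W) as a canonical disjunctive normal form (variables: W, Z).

(NOT W AND Z) OR (W AND NOT Z) OR (W AND Z)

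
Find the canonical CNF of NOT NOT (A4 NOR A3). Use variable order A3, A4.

(A3 OR NOT A4) AND (NOT A3 OR A4) AND (NOT A3 OR NOT A4)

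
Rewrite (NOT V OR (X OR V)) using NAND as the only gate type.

(((V NAND V) NAND (V NAND V)) NAND (((X NAND X) NAND (V NAND V)) NAND ((X NAND X) NAND (V NAND V))))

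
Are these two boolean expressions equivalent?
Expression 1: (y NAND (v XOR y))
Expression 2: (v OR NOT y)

Yes, they are equivalent — the two output columns agree on all 4 assignments:
v | y | Expression 1 | Expression 2
-----------------------------------
0 | 0 | 1 | 1
0 | 1 | 0 | 0
1 | 0 | 1 | 1
1 | 1 | 1 | 1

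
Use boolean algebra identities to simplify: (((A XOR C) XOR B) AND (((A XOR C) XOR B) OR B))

By absorption (E AND (E OR v) = E):
= ((A XOR C) XOR B)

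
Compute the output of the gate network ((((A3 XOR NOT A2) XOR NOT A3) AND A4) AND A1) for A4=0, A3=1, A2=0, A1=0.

Substituting: ((((1 XOR NOT 0) XOR NOT 1) AND 0) AND 0)
= 0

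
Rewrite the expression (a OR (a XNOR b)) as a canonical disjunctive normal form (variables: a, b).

(NOT a AND NOT b) OR (a AND NOT b) OR (a AND b)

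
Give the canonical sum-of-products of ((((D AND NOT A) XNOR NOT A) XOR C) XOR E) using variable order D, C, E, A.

Σm(1, 2, 4, 7, 8, 9, 14, 15) = (NOT D AND NOT C AND NOT E AND A) OR (NOT D AND NOT C AND E AND NOT A) OR (NOT D AND C AND NOT E AND NOT A) OR (NOT D AND C AND E AND A) OR (D AND NOT C AND NOT E AND NOT A) OR (D AND NOT C AND NOT E AND A) OR (D AND C AND E AND NOT A) OR (D AND C AND E AND A)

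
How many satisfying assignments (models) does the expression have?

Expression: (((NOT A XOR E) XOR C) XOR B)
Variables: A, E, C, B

Satisfying assignments: (0,0,0,0), (0,0,1,1), (0,1,0,1), (0,1,1,0), (1,0,0,1), (1,0,1,0), (1,1,0,0), (1,1,1,1)
Count: 8 out of 16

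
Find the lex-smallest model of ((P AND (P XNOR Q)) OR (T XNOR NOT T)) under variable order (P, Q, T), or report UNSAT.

P=1, Q=1, T=0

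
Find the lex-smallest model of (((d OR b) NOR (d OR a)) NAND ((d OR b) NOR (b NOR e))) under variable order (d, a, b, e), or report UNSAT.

d=0, a=0, b=0, e=0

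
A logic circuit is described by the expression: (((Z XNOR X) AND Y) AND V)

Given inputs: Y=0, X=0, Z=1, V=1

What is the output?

Substituting: (((1 XNOR 0) AND 0) AND 1)
= 0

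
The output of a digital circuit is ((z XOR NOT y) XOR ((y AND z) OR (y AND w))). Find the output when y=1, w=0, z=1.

Substituting: ((1 XOR NOT 1) XOR ((1 AND 1) OR (1 AND 0)))
= 0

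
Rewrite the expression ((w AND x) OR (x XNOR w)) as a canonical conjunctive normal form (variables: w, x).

(w OR NOT x) AND (NOT w OR x)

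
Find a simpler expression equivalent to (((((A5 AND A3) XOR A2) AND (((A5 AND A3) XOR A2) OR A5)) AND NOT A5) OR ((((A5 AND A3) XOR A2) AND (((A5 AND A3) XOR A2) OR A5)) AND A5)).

By distribution ((E AND v) OR (E AND NOT v) = E) then absorption (E AND (E OR v) = E):
= ((A5 AND A3) XOR A2)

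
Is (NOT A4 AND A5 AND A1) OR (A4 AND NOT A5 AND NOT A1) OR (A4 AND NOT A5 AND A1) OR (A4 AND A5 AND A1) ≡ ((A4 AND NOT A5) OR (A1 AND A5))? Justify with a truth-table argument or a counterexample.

Yes, they are equivalent — the two output columns agree on all 8 assignments:
A4 | A5 | A1 | Expression 1 | Expression 2
------------------------------------------
0 | 0 | 0 | 0 | 0
0 | 0 | 1 | 0 | 0
0 | 1 | 0 | 0 | 0
0 | 1 | 1 | 1 | 1
1 | 0 | 0 | 1 | 1
1 | 0 | 1 | 1 | 1
1 | 1 | 0 | 0 | 0
1 | 1 | 1 | 1 | 1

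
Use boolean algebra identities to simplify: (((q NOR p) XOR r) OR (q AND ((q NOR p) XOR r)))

By absorption (E OR (E AND v) = E):
= ((q NOR p) XOR r)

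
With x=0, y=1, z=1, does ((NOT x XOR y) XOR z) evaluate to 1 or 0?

Substituting: ((NOT 0 XOR 1) XOR 1)
= 1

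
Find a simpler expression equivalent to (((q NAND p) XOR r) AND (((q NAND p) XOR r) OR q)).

By absorption (E AND (E OR v) = E):
= ((q NAND p) XOR r)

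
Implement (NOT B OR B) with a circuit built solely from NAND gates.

(((B NAND B) NAND (B NAND B)) NAND (B NAND B))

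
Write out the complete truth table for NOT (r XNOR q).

q | r | Output
--------------
0 | 0 | 0
0 | 1 | 1
1 | 0 | 1
1 | 1 | 0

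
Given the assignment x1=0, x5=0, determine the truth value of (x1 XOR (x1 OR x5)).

Substituting: (0 XOR (0 OR 0))
= 0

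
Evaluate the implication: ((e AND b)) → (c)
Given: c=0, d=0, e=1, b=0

Antecedent ((e AND b)) = 0; consequent (c) = 0.
0 → 0 = 1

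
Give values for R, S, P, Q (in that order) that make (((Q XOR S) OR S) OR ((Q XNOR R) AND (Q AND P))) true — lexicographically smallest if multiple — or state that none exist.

R=0, S=0, P=0, Q=1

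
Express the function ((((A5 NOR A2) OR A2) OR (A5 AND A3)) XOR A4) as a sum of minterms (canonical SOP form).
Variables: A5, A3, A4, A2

Σm(0, 1, 4, 5, 9, 10, 12, 13) = (NOT A5 AND NOT A3 AND NOT A4 AND NOT A2) OR (NOT A5 AND NOT A3 AND NOT A4 AND A2) OR (NOT A5 AND A3 AND NOT A4 AND NOT A2) OR (NOT A5 AND A3 AND NOT A4 AND A2) OR (A5 AND NOT A3 AND NOT A4 AND A2) OR (A5 AND NOT A3 AND A4 AND NOT A2) OR (A5 AND A3 AND NOT A4 AND NOT A2) OR (A5 AND A3 AND NOT A4 AND A2)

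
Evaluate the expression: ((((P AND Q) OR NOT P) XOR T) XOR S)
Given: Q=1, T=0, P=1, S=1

Substituting: ((((1 AND 1) OR NOT 1) XOR 0) XOR 1)
= 0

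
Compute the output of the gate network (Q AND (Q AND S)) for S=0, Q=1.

Substituting: (1 AND (1 AND 0))
= 0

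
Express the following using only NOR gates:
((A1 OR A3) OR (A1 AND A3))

((((A1 NOR A3) NOR (A1 NOR A3)) NOR ((A1 NOR A1) NOR (A3 NOR A3))) NOR (((A1 NOR A3) NOR (A1 NOR A3)) NOR ((A1 NOR A1) NOR (A3 NOR A3))))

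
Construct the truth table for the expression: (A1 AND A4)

A4 | A1 | Output
----------------
0 | 0 | 0
0 | 1 | 0
1 | 0 | 0
1 | 1 | 1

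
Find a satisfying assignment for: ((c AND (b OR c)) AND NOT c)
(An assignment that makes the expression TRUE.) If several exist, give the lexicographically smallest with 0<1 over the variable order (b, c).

UNSATISFIABLE - no assignment makes this expression true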